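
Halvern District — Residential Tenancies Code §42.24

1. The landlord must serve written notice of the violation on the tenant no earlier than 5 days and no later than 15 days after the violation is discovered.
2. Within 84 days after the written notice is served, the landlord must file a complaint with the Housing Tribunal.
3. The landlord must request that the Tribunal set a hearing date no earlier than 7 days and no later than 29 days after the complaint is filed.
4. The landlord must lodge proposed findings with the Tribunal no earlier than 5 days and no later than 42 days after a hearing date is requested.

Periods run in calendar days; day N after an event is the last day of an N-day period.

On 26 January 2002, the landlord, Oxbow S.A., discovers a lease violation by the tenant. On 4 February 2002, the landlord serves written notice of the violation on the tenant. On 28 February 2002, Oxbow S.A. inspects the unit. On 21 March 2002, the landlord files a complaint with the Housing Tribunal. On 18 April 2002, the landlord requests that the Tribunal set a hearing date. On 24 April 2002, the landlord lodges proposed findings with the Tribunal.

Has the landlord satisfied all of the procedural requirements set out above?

Yes

Step 1: the window is 5–15 days after 26 January 2002 (when the violation is discovered), so 31 January 2002 through 10 February 2002; 4 February 2002 falls inside that range.
Step 2: 84 days after 4 February 2002 (when the written notice is served) is 29 April 2002; completed 21 March 2002, before the deadline.
Step 3: the window is 7–29 days after 21 March 2002 (when the complaint is filed), so 28 March 2002 through 19 April 2002; done 18 April 2002, which is between those dates.
Step 4: the window is 5–42 days after 18 April 2002 (when a hearing date is requested), so 23 April 2002 through 30 May 2002; done 24 April 2002 — within the window.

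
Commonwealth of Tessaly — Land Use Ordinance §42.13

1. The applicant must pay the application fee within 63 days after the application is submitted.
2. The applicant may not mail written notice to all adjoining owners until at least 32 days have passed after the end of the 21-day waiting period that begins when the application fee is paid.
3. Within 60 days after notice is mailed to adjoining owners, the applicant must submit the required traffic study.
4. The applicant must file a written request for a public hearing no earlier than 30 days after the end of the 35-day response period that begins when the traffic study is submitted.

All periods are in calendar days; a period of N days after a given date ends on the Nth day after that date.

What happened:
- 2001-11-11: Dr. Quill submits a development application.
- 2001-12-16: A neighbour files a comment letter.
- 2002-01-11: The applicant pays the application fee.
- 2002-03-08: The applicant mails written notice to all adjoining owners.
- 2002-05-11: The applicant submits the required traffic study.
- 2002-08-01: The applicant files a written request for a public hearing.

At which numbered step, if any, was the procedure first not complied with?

Step 3

(1) due by 2001-11-11 + 63 days = 2002-01-13; done 2002-01-11 — timely.
(2) permitted from 2002-02-01 + 32 days = 2002-03-05 onward; done 2002-03-08, after the minimum wait.
(3) due by 2002-03-08 + 60 days = 2002-05-07; done 2002-05-11 — 4 days late.
That is the first point of non-compliance.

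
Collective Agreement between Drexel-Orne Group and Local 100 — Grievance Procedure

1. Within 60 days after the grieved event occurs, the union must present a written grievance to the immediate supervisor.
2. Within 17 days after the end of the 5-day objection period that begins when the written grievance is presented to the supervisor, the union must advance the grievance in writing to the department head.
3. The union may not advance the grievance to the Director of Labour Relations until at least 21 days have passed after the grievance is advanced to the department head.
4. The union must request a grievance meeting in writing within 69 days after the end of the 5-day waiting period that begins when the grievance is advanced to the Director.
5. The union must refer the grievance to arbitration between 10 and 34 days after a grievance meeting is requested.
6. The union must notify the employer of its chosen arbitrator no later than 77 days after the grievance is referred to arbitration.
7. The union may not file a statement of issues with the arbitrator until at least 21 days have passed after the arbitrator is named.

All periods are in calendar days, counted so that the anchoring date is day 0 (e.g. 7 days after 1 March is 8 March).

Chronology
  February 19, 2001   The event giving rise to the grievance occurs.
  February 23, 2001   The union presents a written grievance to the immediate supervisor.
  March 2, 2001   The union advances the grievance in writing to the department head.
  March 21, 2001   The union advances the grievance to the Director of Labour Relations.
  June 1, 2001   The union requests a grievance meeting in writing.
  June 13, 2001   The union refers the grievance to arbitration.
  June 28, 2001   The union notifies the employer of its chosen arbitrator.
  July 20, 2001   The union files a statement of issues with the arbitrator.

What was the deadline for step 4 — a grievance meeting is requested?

June 3, 2001

The grievance is advanced to the Director on March 21, 2001; the 5-day waiting period therefore ends March 26, 2001, and step 4 runs from that date. 69 days after March 26, 2001 is June 3, 2001.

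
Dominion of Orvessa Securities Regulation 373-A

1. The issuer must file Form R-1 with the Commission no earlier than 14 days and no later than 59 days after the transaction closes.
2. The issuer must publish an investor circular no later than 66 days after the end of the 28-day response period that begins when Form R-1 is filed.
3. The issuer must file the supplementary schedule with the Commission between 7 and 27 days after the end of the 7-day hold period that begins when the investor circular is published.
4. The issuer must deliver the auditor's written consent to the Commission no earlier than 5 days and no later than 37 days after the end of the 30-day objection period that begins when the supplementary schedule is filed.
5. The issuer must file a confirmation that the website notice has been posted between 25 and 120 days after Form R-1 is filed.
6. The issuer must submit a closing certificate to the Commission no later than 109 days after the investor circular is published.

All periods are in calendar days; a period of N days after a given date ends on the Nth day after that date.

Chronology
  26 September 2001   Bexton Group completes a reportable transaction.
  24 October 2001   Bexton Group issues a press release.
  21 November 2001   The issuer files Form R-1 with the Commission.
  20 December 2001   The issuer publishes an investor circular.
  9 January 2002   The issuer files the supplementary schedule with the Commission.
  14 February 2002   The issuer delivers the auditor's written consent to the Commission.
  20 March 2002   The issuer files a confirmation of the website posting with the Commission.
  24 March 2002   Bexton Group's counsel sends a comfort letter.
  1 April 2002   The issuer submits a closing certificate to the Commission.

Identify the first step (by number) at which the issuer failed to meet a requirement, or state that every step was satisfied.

None — every step was satisfied

(1) the permitted window runs from 26 September 2001 + 14 = 10 October 2001 to 26 September 2001 + 59 = 24 November 2001; 21 November 2001 falls inside that range.
(2) due by 19 December 2001 + 66 days = 23 February 2002; 20 December 2001 is within that limit.
(3) the permitted window runs from 27 December 2001 + 7 = 3 January 2002 to 27 December 2001 + 27 = 23 January 2002; done 9 January 2002, which is between those dates.
(4) the permitted window runs from 8 February 2002 + 5 = 13 February 2002 to 8 February 2002 + 37 = 17 March 2002; done 14 February 2002, which is between those dates.
(5) the permitted window runs from 21 November 2001 + 25 = 16 December 2001 to 21 November 2001 + 120 = 21 March 2002; done 20 March 2002 — within the window.
(6) due by 20 December 2001 + 109 days = 8 April 2002; completed 1 April 2002, before the deadline.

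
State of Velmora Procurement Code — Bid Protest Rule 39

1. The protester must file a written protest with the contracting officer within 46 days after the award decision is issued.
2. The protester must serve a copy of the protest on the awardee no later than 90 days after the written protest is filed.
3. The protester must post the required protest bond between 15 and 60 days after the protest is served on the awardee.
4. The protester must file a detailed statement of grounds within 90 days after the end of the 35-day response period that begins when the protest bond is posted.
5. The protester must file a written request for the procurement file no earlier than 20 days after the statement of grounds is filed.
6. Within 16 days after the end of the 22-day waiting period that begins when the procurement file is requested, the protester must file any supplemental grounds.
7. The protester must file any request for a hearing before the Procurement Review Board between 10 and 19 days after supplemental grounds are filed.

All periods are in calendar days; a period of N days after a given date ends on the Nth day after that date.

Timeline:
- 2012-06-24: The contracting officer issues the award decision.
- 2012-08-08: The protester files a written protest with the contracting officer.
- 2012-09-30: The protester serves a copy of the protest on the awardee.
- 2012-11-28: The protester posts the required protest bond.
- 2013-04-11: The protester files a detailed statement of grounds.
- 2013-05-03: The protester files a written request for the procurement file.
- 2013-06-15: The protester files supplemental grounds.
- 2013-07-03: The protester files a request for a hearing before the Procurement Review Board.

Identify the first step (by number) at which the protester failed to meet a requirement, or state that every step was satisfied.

Step 1: 46 days after 2012-06-24 (when the award decision is issued) is 2012-08-09; 2012-08-08 is within that limit.
Step 2: 90 days after 2012-08-08 (when the written protest is filed) is 2012-11-06; done 2012-09-30 — timely.
Step 3: the window is 15–60 days after 2012-09-30 (when the protest is served on the awardee), so 2012-10-15 through 2012-11-29; done 2012-11-28 — within the window.
Step 4: 90 days after 2013-01-02 (end of the 35-day response period, which began when the protest bond is posted on 2012-11-28) is 2013-04-02; 2013-04-11 misses that deadline by 9 days.
That is the first point of non-compliance.

Step 4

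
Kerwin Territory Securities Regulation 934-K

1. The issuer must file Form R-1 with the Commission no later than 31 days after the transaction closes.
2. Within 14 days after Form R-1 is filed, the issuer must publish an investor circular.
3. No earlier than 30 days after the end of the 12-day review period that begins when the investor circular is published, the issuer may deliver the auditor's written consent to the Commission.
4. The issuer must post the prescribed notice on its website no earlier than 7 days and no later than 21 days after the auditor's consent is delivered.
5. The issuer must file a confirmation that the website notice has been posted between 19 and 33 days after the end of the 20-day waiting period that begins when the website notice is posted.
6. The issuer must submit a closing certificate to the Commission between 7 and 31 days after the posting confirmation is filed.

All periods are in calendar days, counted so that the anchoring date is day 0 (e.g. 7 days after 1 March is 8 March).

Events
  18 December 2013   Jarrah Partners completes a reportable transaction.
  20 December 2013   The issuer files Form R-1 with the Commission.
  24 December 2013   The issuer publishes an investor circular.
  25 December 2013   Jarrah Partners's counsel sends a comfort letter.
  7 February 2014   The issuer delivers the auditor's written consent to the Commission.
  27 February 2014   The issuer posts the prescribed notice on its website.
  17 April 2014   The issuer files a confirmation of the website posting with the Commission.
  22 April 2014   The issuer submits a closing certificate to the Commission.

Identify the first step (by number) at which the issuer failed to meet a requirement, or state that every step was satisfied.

Step 6

Step 1 — counting 31 days from 18 December 2013 (when the transaction closes) gives a deadline of 18 January 2014; 20 December 2013 is within that limit.
Step 2 — counting 14 days from 20 December 2013 (when Form R-1 is filed) gives a deadline of 3 January 2014; completed 24 December 2013, before the deadline.
Step 3 — must wait 30 days from 5 January 2014 (end of the 12-day review period, which began when the investor circular is published on 24 December 2013), so not before 4 February 2014; done 7 February 2014 — permitted.
Step 4 — 7 and 21 days from 7 February 2014 (when the auditor's consent is delivered) are 14 February 2014 and 28 February 2014 respectively; 27 February 2014 falls inside that range.
Step 5 — 19 and 33 days from 19 March 2014 (end of the 20-day waiting period, which began when the website notice is posted on 27 February 2014) are 7 April 2014 and 21 April 2014 respectively; done 17 April 2014, which is between those dates.
Step 6 — 7 and 31 days from 17 April 2014 (when the posting confirmation is filed) are 24 April 2014 and 18 May 2014 respectively; 22 April 2014 is 2 days too early.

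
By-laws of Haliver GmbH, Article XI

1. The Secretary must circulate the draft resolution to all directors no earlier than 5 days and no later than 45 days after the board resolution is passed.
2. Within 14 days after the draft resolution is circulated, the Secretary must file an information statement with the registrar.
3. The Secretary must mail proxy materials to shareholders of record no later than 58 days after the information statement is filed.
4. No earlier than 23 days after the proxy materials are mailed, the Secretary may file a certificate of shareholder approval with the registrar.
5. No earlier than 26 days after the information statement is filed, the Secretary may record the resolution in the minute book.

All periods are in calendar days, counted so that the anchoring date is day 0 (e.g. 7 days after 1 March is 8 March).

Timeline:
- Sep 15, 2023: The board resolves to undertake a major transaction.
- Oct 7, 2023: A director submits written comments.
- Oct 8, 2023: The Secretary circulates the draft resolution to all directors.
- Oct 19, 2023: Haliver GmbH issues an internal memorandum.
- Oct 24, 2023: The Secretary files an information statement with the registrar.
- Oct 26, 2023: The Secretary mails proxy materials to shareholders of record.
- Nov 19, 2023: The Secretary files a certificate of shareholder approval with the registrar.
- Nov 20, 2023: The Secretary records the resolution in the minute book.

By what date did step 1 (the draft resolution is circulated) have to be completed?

Oct 30, 2023

Step 1 runs from Sep 15, 2023, when the board resolution is passed. The window is 5–45 days after Sep 15, 2023; it closes on Oct 30, 2023.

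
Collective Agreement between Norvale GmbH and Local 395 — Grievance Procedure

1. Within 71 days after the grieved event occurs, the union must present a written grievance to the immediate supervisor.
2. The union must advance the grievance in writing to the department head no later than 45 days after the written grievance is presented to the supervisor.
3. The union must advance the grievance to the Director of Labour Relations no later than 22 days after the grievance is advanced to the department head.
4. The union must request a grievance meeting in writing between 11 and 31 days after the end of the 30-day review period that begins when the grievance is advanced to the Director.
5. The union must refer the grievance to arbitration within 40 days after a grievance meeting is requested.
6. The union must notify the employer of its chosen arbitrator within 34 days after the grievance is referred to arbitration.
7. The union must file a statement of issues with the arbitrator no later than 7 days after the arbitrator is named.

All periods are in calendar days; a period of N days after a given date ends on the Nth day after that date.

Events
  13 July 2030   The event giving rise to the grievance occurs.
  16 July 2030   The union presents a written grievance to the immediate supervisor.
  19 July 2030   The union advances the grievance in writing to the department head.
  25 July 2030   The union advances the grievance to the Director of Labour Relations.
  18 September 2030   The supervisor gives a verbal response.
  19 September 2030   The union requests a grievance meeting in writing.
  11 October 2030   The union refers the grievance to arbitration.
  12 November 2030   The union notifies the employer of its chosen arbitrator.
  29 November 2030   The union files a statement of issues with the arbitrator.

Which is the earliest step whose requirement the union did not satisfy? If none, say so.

Step 7

(1) due by 13 July 2030 + 71 days = 22 September 2030; completed 16 July 2030, before the deadline.
(2) due by 16 July 2030 + 45 days = 30 August 2030; 19 July 2030 is within that limit.
(3) due by 19 July 2030 + 22 days = 10 August 2030; completed 25 July 2030, before the deadline.
(4) the permitted window runs from 24 August 2030 + 11 = 4 September 2030 to 24 August 2030 + 31 = 24 September 2030; 19 September 2030 falls inside that range.
(5) due by 19 September 2030 + 40 days = 29 October 2030; completed 11 October 2030, before the deadline.
(6) due by 11 October 2030 + 34 days = 14 November 2030; 12 November 2030 is within that limit.
(7) due by 12 November 2030 + 7 days = 19 November 2030; not done until 29 November 2030, 10 days after the deadline.
The procedure was therefore not followed at step 7.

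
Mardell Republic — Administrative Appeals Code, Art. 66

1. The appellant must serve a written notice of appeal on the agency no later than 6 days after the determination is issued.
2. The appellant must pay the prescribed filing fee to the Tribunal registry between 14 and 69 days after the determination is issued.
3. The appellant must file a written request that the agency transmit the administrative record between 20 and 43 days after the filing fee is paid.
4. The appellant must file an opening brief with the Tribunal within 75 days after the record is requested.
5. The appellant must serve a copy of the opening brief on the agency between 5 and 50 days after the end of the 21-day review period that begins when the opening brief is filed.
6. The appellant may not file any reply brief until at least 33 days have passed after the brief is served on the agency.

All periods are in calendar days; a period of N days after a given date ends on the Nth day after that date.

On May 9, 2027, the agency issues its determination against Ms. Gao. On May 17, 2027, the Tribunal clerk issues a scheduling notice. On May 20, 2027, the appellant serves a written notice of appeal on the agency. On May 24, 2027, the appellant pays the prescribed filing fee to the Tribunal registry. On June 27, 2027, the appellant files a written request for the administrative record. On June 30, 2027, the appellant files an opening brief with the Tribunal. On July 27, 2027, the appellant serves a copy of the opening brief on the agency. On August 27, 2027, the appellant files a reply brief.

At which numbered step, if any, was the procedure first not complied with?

(1) due by May 9, 2027 + 6 days = May 15, 2027; May 20, 2027 misses that deadline by 5 days.

Step 1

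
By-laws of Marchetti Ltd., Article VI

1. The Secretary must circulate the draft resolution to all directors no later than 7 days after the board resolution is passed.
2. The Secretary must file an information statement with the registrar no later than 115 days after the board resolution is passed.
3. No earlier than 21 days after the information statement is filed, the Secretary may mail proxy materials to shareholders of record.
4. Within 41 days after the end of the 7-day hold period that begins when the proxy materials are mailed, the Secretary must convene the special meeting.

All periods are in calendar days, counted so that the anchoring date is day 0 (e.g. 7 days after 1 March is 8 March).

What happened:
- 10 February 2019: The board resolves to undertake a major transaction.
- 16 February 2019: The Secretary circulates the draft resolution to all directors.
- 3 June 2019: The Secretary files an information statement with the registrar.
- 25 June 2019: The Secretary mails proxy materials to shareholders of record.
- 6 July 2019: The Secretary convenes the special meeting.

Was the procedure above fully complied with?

Step 1 — counting 7 days from 10 February 2019 (when the board resolution is passed) gives a deadline of 17 February 2019; 16 February 2019 is within that limit.
Step 2 — counting 115 days from 10 February 2019 (when the board resolution is passed) gives a deadline of 5 June 2019; completed 3 June 2019, before the deadline.
Step 3 — must wait 21 days from 3 June 2019 (when the information statement is filed), so not before 24 June 2019; done 25 June 2019 — permitted.
Step 4 — counting 41 days from 2 July 2019 (end of the 7-day hold period, which began when the proxy materials are mailed on 25 June 2019) gives a deadline of 12 August 2019; completed 6 July 2019, before the deadline.

Yes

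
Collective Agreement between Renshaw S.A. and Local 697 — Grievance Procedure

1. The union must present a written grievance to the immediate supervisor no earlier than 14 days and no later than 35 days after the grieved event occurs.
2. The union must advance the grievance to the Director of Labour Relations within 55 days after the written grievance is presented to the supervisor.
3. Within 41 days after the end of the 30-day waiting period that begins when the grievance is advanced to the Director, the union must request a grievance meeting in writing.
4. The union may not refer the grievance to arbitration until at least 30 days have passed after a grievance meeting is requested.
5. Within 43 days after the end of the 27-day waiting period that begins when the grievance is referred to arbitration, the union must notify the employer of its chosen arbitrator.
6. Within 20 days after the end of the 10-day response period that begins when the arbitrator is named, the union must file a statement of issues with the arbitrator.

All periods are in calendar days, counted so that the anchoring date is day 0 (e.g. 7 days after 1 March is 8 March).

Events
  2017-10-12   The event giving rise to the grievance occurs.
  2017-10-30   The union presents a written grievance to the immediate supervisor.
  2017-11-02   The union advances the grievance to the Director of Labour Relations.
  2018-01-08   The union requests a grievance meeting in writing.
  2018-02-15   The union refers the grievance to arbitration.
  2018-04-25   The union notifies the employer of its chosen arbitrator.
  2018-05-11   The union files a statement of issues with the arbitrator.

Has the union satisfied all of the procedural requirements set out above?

Yes

Step 1: the window is 14–35 days after 2017-10-12 (when the grieved event occurs), so 2017-10-26 through 2017-11-16; done 2017-10-30 — within the window.
Step 2: 55 days after 2017-10-30 (when the written grievance is presented to the supervisor) is 2017-12-24; 2017-11-02 is within that limit.
Step 3: 41 days after 2017-12-02 (end of the 30-day waiting period, which began when the grievance is advanced to the Director on 2017-11-02) is 2018-01-12; completed 2018-01-08, before the deadline.
Step 4: the earliest permitted date is 30 days after 2018-01-08 (when a grievance meeting is requested), i.e. 2018-02-07; done 2018-02-15, after the minimum wait.
Step 5: 43 days after 2018-03-14 (end of the 27-day waiting period, which began when the grievance is referred to arbitration on 2018-02-15) is 2018-04-26; completed 2018-04-25, before the deadline.
Step 6: 20 days after 2018-05-05 (end of the 10-day response period, which began when the arbitrator is named on 2018-04-25) is 2018-05-25; 2018-05-11 is within that limit.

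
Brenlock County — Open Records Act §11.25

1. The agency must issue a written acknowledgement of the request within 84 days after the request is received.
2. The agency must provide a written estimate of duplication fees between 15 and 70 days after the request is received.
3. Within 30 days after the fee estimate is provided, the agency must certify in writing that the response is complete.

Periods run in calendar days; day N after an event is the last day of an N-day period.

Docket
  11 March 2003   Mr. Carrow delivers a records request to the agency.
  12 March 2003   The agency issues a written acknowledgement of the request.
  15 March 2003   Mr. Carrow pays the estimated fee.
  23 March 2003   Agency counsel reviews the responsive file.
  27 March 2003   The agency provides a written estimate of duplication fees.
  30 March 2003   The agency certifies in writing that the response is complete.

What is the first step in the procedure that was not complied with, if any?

None — every step was satisfied

(1) due by 11 March 2003 + 84 days = 3 June 2003; 12 March 2003 is within that limit.
(2) the permitted window runs from 11 March 2003 + 15 = 26 March 2003 to 11 March 2003 + 70 = 20 May 2003; done 27 March 2003, which is between those dates.
(3) due by 27 March 2003 + 30 days = 26 April 2003; 30 March 2003 is within that limit.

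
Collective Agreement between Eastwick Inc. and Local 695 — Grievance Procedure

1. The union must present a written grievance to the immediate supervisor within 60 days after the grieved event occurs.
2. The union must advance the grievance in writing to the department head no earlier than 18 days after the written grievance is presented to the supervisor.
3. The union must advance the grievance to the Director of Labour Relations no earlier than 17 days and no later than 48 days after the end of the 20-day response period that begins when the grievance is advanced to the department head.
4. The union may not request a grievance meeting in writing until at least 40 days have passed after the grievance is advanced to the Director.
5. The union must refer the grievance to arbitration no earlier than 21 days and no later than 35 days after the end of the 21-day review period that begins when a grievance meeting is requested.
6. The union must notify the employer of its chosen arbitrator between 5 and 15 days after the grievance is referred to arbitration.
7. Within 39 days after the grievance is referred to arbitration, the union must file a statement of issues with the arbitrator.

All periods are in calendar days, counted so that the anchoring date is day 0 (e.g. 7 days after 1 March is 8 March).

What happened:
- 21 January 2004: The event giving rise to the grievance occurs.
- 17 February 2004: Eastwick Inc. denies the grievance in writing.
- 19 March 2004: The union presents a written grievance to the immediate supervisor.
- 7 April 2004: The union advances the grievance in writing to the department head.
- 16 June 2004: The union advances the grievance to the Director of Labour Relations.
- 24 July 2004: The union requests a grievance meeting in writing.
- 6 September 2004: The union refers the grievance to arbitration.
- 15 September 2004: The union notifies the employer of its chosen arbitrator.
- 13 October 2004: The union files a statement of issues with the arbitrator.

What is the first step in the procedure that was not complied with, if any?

Step 1 — counting 60 days from 21 January 2004 (when the grieved event occurs) gives a deadline of 21 March 2004; completed 19 March 2004, before the deadline.
Step 2 — must wait 18 days from 19 March 2004 (when the written grievance is presented to the supervisor), so not before 6 April 2004; done 7 April 2004 — permitted.
Step 3 — 17 and 48 days from 27 April 2004 (end of the 20-day response period, which began when the grievance is advanced to the department head on 7 April 2004) are 14 May 2004 and 14 June 2004 respectively; 16 June 2004 is 2 days past the end of the window.
No need to go further; step 3 was not satisfied.

Step 3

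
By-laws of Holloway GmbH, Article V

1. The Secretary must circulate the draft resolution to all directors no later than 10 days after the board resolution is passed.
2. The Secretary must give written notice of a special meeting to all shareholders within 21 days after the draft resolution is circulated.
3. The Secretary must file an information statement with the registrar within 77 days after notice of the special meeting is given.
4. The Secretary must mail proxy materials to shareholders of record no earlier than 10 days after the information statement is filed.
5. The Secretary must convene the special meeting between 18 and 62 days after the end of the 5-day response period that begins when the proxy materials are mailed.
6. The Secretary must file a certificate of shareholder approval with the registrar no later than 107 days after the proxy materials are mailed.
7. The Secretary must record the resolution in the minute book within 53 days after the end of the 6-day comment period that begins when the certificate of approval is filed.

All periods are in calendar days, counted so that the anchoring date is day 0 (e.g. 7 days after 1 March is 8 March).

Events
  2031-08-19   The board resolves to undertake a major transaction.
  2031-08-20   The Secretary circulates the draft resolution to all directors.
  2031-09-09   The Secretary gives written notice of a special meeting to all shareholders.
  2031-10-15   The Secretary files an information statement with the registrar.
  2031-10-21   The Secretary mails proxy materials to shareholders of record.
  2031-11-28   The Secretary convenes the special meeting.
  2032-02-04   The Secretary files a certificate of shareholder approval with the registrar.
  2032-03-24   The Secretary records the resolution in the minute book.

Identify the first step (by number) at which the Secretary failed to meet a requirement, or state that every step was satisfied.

Step 4

(1) due by 2031-08-19 + 10 days = 2031-08-29; completed 2031-08-20, before the deadline.
(2) due by 2031-08-20 + 21 days = 2031-09-10; 2031-09-09 is within that limit.
(3) due by 2031-09-09 + 77 days = 2031-11-25; done 2031-10-15 — timely.
(4) permitted from 2031-10-15 + 10 days = 2031-10-25 onward; acted on 2031-10-21, 4 days prematurely.
That is the first point of non-compliance.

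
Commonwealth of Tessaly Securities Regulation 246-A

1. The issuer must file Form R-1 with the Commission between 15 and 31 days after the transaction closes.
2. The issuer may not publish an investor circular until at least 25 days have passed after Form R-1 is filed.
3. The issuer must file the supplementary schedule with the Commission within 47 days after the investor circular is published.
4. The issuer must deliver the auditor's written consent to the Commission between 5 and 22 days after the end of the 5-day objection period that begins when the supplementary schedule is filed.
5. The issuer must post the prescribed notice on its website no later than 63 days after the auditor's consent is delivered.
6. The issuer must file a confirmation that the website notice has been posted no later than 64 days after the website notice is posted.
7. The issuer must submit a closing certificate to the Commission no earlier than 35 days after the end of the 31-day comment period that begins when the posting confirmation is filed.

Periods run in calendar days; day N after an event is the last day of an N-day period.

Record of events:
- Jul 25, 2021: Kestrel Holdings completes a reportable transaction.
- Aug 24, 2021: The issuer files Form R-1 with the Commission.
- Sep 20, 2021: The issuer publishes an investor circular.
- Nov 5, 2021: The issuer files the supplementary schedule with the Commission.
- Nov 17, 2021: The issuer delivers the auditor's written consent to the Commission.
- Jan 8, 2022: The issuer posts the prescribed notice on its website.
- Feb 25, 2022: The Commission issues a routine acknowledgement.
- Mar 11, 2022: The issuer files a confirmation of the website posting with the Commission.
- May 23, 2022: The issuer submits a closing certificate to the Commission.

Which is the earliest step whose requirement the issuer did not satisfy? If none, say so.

(1) the permitted window runs from Jul 25, 2021 + 15 = Aug 9, 2021 to Jul 25, 2021 + 31 = Aug 25, 2021; Aug 24, 2021 falls inside that range.
(2) permitted from Aug 24, 2021 + 25 days = Sep 18, 2021 onward; Sep 20, 2021 is on or after that date.
(3) due by Sep 20, 2021 + 47 days = Nov 6, 2021; Nov 5, 2021 is within that limit.
(4) the permitted window runs from Nov 10, 2021 + 5 = Nov 15, 2021 to Nov 10, 2021 + 22 = Dec 2, 2021; Nov 17, 2021 falls inside that range.
(5) due by Nov 17, 2021 + 63 days = Jan 19, 2022; Jan 8, 2022 is within that limit.
(6) due by Jan 8, 2022 + 64 days = Mar 13, 2022; completed Mar 11, 2022, before the deadline.
(7) permitted from Apr 11, 2022 + 35 days = May 16, 2022 onward; done May 23, 2022 — permitted.

None — every step was satisfied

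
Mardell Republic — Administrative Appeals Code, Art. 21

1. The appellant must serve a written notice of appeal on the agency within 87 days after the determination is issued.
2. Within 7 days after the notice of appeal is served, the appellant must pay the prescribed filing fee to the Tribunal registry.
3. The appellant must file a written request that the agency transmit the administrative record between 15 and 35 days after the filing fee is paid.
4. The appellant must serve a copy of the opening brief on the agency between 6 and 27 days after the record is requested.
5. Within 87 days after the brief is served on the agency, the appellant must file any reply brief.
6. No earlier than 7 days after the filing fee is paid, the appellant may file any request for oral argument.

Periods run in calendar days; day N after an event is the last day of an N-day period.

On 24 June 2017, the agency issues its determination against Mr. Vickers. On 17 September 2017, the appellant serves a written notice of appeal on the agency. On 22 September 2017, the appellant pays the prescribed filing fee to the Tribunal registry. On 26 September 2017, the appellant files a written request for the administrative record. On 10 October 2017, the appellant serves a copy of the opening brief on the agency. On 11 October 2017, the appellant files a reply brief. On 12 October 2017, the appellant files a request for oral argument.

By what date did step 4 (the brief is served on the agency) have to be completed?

Step 4 runs from 26 September 2017, when the record is requested. The window is 6–27 days after 26 September 2017; it closes on 23 October 2017.

23 October 2017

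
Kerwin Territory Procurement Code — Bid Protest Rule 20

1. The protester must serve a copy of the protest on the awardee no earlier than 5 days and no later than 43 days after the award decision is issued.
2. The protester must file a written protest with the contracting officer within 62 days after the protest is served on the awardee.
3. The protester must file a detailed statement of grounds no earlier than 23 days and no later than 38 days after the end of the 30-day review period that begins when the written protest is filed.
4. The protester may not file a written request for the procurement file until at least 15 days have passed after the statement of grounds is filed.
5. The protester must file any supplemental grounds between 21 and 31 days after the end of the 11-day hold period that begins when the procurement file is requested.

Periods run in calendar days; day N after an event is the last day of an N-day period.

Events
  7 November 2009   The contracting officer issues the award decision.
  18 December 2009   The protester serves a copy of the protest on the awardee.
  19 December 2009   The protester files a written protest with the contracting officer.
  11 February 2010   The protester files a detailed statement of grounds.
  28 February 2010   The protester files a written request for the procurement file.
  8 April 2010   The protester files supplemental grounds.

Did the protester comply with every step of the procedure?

Step 1 — 5 and 43 days from 7 November 2009 (when the award decision is issued) are 12 November 2009 and 20 December 2009 respectively; 18 December 2009 falls inside that range.
Step 2 — counting 62 days from 18 December 2009 (when the protest is served on the awardee) gives a deadline of 18 February 2010; 19 December 2009 is within that limit.
Step 3 — 23 and 38 days from 18 January 2010 (end of the 30-day review period, which began when the written protest is filed on 19 December 2009) are 10 February 2010 and 25 February 2010 respectively; 11 February 2010 falls inside that range.
Step 4 — must wait 15 days from 11 February 2010 (when the statement of grounds is filed), so not before 26 February 2010; done 28 February 2010 — permitted.
Step 5 — 21 and 31 days from 11 March 2010 (end of the 11-day hold period, which began when the procurement file is requested on 28 February 2010) are 1 April 2010 and 11 April 2010 respectively; 8 April 2010 falls inside that range.

Yes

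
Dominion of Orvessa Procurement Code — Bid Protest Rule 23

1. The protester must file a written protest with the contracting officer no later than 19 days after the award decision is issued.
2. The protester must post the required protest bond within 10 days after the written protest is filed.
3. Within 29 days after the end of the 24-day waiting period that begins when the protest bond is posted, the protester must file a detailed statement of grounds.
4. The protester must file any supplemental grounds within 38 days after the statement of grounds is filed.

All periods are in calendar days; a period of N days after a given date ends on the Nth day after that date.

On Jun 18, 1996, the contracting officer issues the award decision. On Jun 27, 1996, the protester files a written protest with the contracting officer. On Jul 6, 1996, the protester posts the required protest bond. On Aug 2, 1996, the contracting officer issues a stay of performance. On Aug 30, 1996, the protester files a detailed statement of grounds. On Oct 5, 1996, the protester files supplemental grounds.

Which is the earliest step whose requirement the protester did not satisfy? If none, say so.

Step 1: 19 days after Jun 18, 1996 (when the award decision is issued) is Jul 7, 1996; Jun 27, 1996 is within that limit.
Step 2: 10 days after Jun 27, 1996 (when the written protest is filed) is Jul 7, 1996; done Jul 6, 1996 — timely.
Step 3: 29 days after Jul 30, 1996 (end of the 24-day waiting period, which began when the protest bond is posted on Jul 6, 1996) is Aug 28, 1996; not done until Aug 30, 1996, 2 days after the deadline.
The procedure was therefore not followed at step 3.

Step 3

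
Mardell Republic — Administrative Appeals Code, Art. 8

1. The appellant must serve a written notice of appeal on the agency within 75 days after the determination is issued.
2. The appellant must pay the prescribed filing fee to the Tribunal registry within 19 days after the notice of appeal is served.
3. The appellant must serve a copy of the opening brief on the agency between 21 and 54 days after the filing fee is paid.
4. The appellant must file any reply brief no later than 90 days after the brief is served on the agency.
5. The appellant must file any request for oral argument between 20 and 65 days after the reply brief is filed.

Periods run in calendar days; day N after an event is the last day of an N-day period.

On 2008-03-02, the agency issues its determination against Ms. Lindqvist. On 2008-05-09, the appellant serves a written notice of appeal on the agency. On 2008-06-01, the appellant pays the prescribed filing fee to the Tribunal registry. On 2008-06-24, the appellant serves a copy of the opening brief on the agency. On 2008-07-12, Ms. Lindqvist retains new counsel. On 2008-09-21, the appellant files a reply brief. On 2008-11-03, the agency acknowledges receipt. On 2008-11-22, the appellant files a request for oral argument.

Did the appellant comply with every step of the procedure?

No

(1) due by 2008-03-02 + 75 days = 2008-05-16; completed 2008-05-09, before the deadline.
(2) due by 2008-05-09 + 19 days = 2008-05-28; 2008-06-01 misses that deadline by 4 days.
That is the first point of non-compliance.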